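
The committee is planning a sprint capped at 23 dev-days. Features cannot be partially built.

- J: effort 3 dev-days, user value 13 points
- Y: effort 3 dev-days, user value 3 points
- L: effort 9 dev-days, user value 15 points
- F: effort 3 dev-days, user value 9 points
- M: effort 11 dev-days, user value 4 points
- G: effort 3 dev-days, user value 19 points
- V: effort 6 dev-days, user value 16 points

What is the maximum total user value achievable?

J + L + G + V: effort 3 + 9 + 3 + 6 = 21 ≤ 23, user value 13 + 15 + 19 + 16 = 63.
J + Y + L + F + G: effort 3 + 3 + 9 + 3 + 3 = 21 ≤ 23, user value 13 + 3 + 15 + 9 + 19 = 59.
J + Y + F + G + V: effort 3 + 3 + 3 + 3 + 6 = 18 ≤ 23, user value 13 + 3 + 9 + 19 + 16 = 60.
Best is J, L, G, and V with total user value 63.

63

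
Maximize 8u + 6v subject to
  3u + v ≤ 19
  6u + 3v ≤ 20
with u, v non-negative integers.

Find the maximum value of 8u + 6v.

36

Relaxing integrality, the LP optimum is 40.00 at (u,v) = (0, 6.67), which is not an integer point.
(u,v)=(0,6) is feasible, giving 36.
(u,v)=(0,5) is feasible, giving 30.
Maximum is 36 at (u,v)=(0,6).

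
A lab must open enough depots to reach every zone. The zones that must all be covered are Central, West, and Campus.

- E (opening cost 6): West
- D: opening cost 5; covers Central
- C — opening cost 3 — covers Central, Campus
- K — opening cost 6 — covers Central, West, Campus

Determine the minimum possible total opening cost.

6

The greedy cost-per-new-zone heuristic would pick C and E for 9, but a cheaper cover exists.
K alone covers Central, West, Campus — every zone.
Total opening cost: 6.
No cover costs less than 6.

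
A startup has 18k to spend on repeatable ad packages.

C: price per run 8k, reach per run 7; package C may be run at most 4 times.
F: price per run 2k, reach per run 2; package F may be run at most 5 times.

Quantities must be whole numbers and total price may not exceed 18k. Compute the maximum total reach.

This is a bounded integer knapsack.
F has the best ratio (2/2); taking only F gives at most 5×2 = 10 (stopped by the supply cap of 5).
Mixing does better — 1×C and 5×F: price 18 ≤ 18, reach 1·7 + 5·2 = 17.

17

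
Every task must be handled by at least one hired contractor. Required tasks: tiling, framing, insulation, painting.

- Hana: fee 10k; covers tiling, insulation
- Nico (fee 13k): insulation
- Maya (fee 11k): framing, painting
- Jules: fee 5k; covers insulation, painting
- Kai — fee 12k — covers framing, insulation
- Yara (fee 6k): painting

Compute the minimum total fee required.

21

This is a weighted set-cover instance.
The greedy cost-per-new-task heuristic would pick Jules, Hana, and Maya for 26, but a cheaper cover exists.
Choose Hana and Maya: together they cover tiling, framing, insulation, painting — every task.
Total fee: 10 + 11 = 21.
No cover costs less than 21.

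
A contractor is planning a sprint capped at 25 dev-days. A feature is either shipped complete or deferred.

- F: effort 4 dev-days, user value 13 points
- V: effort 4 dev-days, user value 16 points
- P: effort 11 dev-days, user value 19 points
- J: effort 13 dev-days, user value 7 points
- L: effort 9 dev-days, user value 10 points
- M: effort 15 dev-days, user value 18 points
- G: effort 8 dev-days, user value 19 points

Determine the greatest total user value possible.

Allowing fractional choices, the relaxed optimum would be about 63.5, but features are indivisible.
F + V + L + G: effort 4 + 4 + 9 + 8 = 25 ≤ 25, user value 13 + 16 + 10 + 19 = 58.
F + P + G: effort 4 + 11 + 8 = 23 ≤ 25, user value 13 + 19 + 19 = 51.
V + P + G: effort 4 + 11 + 8 = 23 ≤ 25, user value 16 + 19 + 19 = 54.
Best is F, V, L, and G with total user value 58.

58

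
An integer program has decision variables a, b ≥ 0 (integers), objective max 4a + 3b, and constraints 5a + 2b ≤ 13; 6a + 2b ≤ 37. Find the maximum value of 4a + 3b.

18

Relaxing integrality, the LP optimum is 19.50 at (a,b) = (0, 6.5), which is not an integer point.
(a,b)=(0,6): 5·0+2·6=12≤13, 6·0+2·6=12≤37, objective 18.
(a,b)=(0,5): 5·0+2·5=10≤13, 6·0+2·5=10≤37, objective 15.
Maximum is 18 at (a,b)=(0,6).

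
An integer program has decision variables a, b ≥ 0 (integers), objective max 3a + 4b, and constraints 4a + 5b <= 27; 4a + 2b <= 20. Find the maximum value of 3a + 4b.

Relaxing integrality, the LP optimum is 21.60 at (a,b) = (0, 5.4), which is not an integer point.
(a,b)=(3,3): 4·3+5·3=27≤27, 4·3+2·3=18≤20, objective 21.
(a,b)=(4,2): 4·4+5·2=26≤27, 4·4+2·2=20≤20, objective 20.
No feasible integer point exceeds 21.

21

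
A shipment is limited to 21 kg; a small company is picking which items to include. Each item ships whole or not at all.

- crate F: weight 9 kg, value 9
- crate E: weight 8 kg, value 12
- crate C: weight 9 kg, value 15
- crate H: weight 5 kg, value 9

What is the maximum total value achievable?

This is an integer program with binary decision variables.
Take crate E and crate C: weight 8 + 9 = 17 ≤ 21, value 12 + 15 = 27.
No other feasible combination does better.

27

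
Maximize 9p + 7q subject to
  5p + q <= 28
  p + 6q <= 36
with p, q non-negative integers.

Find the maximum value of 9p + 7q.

71

(p,q)=(4,5): 5·4+1·5=25≤28, 1·4+6·5=34≤36, objective 71.
(p,q)=(4,4): 5·4+1·4=24≤28, 1·4+6·4=28≤36, objective 64.
Maximum is 71 at (p,q)=(4,5).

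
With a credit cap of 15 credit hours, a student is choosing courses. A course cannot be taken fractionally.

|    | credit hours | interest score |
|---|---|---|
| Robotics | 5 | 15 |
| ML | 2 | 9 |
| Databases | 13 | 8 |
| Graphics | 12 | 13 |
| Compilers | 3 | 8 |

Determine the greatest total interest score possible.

32

Robotics + Compilers: credit hours 5 + 3 = 8 ≤ 15, interest score 15 + 8 = 23.
Robotics + ML + Compilers: credit hours 5 + 2 + 3 = 10 ≤ 15, interest score 15 + 9 + 8 = 32.
Robotics + ML: credit hours 5 + 2 = 7 ≤ 15, interest score 15 + 9 = 24.
Best is Robotics, ML, and Compilers with total interest score 32.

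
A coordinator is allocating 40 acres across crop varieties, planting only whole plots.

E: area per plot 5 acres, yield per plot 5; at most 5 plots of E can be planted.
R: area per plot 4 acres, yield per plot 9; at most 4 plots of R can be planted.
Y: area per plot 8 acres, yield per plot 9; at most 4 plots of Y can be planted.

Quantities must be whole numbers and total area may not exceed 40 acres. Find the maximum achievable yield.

4×R and 3×Y: area 40 ≤ 40, yield 4·9 + 3·9 = 63.
3×E, 4×R, and 1×Y: area 39 ≤ 40, yield 3·5 + 4·9 + 1·9 = 60.
Best is 63.

63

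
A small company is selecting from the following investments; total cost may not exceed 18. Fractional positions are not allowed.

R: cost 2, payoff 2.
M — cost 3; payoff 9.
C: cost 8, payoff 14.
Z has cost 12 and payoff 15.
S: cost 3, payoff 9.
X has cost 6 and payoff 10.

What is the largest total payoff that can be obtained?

34

Treat it as a binary knapsack problem.
R + M + C + S: cost 2 + 3 + 8 + 3 = 16 ≤ 18, payoff 2 + 9 + 14 + 9 = 34.
M + C + X: cost 3 + 8 + 6 = 17 ≤ 18, payoff 9 + 14 + 10 = 33.
Best is R, M, C, and S with total payoff 34.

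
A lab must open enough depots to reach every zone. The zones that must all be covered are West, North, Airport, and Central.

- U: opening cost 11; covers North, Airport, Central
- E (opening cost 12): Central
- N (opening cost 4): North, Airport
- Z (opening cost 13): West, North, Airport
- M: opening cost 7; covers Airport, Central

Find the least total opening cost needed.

The greedy cost-per-new-zone heuristic would pick N, M, and Z for 24, but a cheaper cover exists.
Choose Z and M: together they cover West, North, Airport, Central — every zone.
Total opening cost: 13 + 7 = 20.
No cover costs less than 20.

20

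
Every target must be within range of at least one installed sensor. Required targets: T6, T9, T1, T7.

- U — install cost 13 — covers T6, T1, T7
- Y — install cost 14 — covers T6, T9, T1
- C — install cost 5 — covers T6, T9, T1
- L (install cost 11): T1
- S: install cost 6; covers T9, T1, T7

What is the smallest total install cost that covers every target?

11

This is an integer covering problem.
Choose C and S: together they cover T6, T9, T1, T7 — every target.
Total install cost: 5 + 6 = 11.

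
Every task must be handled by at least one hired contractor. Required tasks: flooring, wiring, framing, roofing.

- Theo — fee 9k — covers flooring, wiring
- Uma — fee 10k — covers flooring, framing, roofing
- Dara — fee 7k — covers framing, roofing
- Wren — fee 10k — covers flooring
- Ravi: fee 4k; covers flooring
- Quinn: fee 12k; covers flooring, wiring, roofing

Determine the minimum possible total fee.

The greedy cost-per-new-task heuristic would pick Uma and Theo for 19, but a cheaper cover exists.
Choose Theo and Dara: together they cover flooring, wiring, framing, roofing — every task.
Total fee: 9 + 7 = 16.
No cover costs less than 16.

16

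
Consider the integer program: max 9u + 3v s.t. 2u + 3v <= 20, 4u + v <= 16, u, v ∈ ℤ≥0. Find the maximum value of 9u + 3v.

Relaxing integrality, the LP optimum is 39.60 at (u,v) = (2.8, 4.8), which is not an integer point.
(u,v)=(3,4) is feasible, giving 39.
(u,v)=(3,3) is feasible, giving 36.
(u,v)=(2,5) is feasible, giving 33.
(u,v)=(2,4) is feasible, giving 30.
Maximum is 39 at (u,v)=(3,4).

39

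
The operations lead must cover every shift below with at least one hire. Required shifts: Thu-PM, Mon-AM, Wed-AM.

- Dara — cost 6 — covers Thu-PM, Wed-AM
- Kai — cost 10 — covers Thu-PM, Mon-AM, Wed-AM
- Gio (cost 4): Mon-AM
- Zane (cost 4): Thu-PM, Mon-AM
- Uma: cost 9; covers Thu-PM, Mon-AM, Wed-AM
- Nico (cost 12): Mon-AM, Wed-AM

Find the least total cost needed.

9

The greedy cost-per-new-shift heuristic would pick Zane and Dara for 10, but a cheaper cover exists.
Uma alone covers Thu-PM, Mon-AM, Wed-AM — every shift.
Total cost: 9.
No cover costs less than 9.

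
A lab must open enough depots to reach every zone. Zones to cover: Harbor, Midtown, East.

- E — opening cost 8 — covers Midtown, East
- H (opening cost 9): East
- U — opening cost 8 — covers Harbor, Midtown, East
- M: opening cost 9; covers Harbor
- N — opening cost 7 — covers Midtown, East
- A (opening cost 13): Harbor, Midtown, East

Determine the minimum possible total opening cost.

U alone covers Harbor, Midtown, East — every zone.
Total opening cost: 8.
No cover costs less than 8.

8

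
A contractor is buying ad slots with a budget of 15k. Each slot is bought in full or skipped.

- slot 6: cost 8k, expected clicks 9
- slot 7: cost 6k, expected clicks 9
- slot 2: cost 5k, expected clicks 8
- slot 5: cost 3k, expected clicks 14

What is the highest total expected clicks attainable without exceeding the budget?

This is a 0-1 knapsack instance.
Take slot 7, slot 2, and slot 5: cost 6 + 5 + 3 = 14 ≤ 15, expected clicks 9 + 8 + 14 = 31.
No other feasible combination does better.

31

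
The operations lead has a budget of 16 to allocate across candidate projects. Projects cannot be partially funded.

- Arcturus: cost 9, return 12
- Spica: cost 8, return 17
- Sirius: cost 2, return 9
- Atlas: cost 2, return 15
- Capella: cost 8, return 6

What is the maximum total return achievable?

41

This is an integer program with binary decision variables.
Allowing fractional choices, the relaxed optimum would be about 46.3, but projects are indivisible.
Spica + Sirius + Atlas: cost 8 + 2 + 2 = 12 ≤ 16, return 17 + 9 + 15 = 41.
Arcturus + Sirius + Atlas: cost 9 + 2 + 2 = 13 ≤ 16, return 12 + 9 + 15 = 36.
Spica + Atlas: cost 8 + 2 = 10 ≤ 16, return 17 + 15 = 32.
Best is Spica, Sirius, and Atlas with total return 41.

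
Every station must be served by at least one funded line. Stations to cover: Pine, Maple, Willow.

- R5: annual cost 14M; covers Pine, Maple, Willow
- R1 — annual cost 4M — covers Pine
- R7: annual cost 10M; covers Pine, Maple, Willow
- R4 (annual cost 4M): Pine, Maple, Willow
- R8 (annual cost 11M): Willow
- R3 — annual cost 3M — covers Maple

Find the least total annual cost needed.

4

R4 alone covers Pine, Maple, Willow — every station.
Total annual cost: 4.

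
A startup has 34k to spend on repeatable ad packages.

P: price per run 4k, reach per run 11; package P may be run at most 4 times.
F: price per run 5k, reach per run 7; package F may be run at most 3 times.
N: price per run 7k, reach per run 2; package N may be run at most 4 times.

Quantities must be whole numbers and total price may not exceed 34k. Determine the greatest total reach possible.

P has the best ratio (11/4); taking only P gives at most 4×11 = 44 (stopped by the supply cap of 4).
Mixing does better — 4×P and 3×F: price 31 ≤ 34, reach 4·11 + 3·7 = 65.

65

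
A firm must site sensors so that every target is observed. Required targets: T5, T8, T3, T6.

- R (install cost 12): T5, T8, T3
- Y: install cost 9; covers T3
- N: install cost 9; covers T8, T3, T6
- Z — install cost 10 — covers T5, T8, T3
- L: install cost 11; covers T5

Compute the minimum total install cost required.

19

Choose N and Z: together they cover T5, T8, T3, T6 — every target.
Total install cost: 9 + 10 = 19.
No cover costs less than 19.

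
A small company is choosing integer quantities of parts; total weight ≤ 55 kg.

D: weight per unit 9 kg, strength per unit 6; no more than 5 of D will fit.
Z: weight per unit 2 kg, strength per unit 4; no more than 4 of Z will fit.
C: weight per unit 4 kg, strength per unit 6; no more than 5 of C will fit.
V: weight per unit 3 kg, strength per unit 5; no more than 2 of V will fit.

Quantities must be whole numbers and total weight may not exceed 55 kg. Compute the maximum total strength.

68

This is a bounded integer knapsack.
Take 2×D, 4×Z, 5×C, and 2×V: weight 52 ≤ 55, strength 2·6 + 4·4 + 5·6 + 2·5 = 68.
Z has the best ratio (4/2) and is taken to its limit of 4; remaining capacity is filled optimally with the others.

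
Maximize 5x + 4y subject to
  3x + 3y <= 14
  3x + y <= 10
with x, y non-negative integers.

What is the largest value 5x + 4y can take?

The continuous relaxation peaks at (2.67, 2) with value 21.33; rounding to a feasible lattice point costs some objective.
(x,y)=(3,1): 3·3+3·1=12≤14, 3·3+1·1=10≤10, objective 19.
(x,y)=(2,2): 3·2+3·2=12≤14, 3·2+1·2=8≤10, objective 18.
(x,y)=(1,3): 3·1+3·3=12≤14, 3·1+1·3=6≤10, objective 17.
The best lattice point is (3,1), giving 19.

19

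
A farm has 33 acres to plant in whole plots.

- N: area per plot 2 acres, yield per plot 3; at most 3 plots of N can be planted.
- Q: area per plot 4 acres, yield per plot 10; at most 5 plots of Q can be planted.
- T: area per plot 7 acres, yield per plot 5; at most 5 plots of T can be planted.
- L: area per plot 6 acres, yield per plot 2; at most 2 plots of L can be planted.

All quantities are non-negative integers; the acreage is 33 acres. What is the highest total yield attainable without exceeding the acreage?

This is a bounded integer knapsack.
Take 3×N, 5×Q, and 1×T: area 33 ≤ 33, yield 3·3 + 5·10 + 1·5 = 64.
Q has the best ratio (10/4) and is taken to its limit of 5; remaining capacity is filled optimally with the others.

64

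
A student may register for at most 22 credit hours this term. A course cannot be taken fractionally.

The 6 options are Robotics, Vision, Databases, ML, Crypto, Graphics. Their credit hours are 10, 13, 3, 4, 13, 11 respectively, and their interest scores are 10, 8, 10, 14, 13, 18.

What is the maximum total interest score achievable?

This is an integer program with binary decision variables.
Allowing fractional choices, the relaxed optimum would be about 46.0, but courses are indivisible.
Robotics + Databases + ML: credit hours 10 + 3 + 4 = 17 ≤ 22, interest score 10 + 10 + 14 = 34.
Databases + ML + Graphics: credit hours 3 + 4 + 11 = 18 ≤ 22, interest score 10 + 14 + 18 = 42.
Databases + ML + Crypto: credit hours 3 + 4 + 13 = 20 ≤ 22, interest score 10 + 14 + 13 = 37.
Best is Databases, ML, and Graphics with total interest score 42.

42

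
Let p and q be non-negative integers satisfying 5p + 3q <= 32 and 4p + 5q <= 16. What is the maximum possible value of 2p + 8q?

24

The continuous relaxation peaks at (0, 3.2) with value 25.60; rounding to a feasible lattice point costs some objective.
(p,q)=(0,3): 5·0+3·3=9≤32, 4·0+5·3=15≤16, objective 24.
(p,q)=(1,2): 5·1+3·2=11≤32, 4·1+5·2=14≤16, objective 18.
The best lattice point is (0,3), giving 24.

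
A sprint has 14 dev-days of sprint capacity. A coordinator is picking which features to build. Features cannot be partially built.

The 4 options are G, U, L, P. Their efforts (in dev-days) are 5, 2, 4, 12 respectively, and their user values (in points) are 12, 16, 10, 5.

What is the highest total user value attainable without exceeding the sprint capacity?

38

This is a 0-1 knapsack instance.
Allowing fractional choices, the relaxed optimum would be about 39.2, but features are indivisible.
G + U: effort 5 + 2 = 7 ≤ 14, user value 12 + 16 = 28.
G + U + L: effort 5 + 2 + 4 = 11 ≤ 14, user value 12 + 16 + 10 = 38.
U + L: effort 2 + 4 = 6 ≤ 14, user value 16 + 10 = 26.
Best is G, U, and L with total user value 38.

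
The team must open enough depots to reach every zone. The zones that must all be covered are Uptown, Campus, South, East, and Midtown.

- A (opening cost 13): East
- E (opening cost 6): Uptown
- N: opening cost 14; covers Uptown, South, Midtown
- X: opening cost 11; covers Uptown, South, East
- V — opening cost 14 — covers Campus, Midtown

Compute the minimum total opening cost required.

25

Choose X and V: together they cover Uptown, Campus, South, East, Midtown — every zone.
Total opening cost: 11 + 14 = 25.
No cover costs less than 25.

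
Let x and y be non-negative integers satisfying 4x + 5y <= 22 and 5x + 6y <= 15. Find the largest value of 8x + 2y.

24

(x,y)=(3,0): 4·3+5·0=12≤22, 5·3+6·0=15≤15, objective 24.
(x,y)=(2,0): 4·2+5·0=8≤22, 5·2+6·0=10≤15, objective 16.
Maximum is 24 at (x,y)=(3,0).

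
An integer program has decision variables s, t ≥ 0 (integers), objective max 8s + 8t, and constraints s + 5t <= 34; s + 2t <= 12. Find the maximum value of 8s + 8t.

(s,t)=(12,0): 1·12+5·0=12≤34, 1·12+2·0=12≤12, objective 96.
(s,t)=(11,0): 1·11+5·0=11≤34, 1·11+2·0=11≤12, objective 88.
The best lattice point is (12,0), giving 96.

96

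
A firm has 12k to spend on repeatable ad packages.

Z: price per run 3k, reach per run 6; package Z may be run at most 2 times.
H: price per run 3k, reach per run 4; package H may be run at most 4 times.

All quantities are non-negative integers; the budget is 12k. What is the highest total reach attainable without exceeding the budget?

Take 2×Z and 2×H: price 12 ≤ 12, reach 2·6 + 2·4 = 20.
Z has the best ratio (6/3) and is taken to its limit of 2; remaining capacity is filled optimally with the others.

20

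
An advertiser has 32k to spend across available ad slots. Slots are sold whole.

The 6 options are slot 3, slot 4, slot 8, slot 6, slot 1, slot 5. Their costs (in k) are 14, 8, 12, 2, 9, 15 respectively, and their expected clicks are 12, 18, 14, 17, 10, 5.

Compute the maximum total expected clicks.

Allowing fractional choices, the relaxed optimum would be about 59.9, but ad slots are indivisible.
slot 4 + slot 8 + slot 6: cost 8 + 12 + 2 = 22 ≤ 32, expected clicks 18 + 14 + 17 = 49.
slot 4 + slot 8 + slot 6 + slot 1: cost 8 + 12 + 2 + 9 = 31 ≤ 32, expected clicks 18 + 14 + 17 + 10 = 59.
slot 3 + slot 4 + slot 6: cost 14 + 8 + 2 = 24 ≤ 32, expected clicks 12 + 18 + 17 = 47.
Best is slot 4, slot 8, slot 6, and slot 1 with total expected clicks 59.

59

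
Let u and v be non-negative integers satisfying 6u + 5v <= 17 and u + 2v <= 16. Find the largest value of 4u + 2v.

10

(u,v)=(2,1) is feasible, giving 10.
(u,v)=(1,2) is feasible, giving 8.
(u,v)=(2,0) is feasible, giving 8.
No feasible integer point exceeds 10.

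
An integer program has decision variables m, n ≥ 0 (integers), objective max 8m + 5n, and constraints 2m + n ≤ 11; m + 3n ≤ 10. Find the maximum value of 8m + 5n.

(m,n)=(5,1): 2·5+1·1=11≤11, 1·5+3·1=8≤10, objective 45.
(m,n)=(4,2): 2·4+1·2=10≤11, 1·4+3·2=10≤10, objective 42.
(m,n)=(5,0): 2·5+1·0=10≤11, 1·5+3·0=5≤10, objective 40.
No feasible integer point exceeds 45.

45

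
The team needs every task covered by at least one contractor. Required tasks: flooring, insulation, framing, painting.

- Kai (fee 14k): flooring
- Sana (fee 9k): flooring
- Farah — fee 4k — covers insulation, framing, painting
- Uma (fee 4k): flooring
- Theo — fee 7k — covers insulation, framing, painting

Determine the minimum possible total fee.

This is an integer covering problem.
Choose Farah and Uma: together they cover flooring, insulation, framing, painting — every task.
Total fee: 4 + 4 = 8.
No cover costs less than 8.

8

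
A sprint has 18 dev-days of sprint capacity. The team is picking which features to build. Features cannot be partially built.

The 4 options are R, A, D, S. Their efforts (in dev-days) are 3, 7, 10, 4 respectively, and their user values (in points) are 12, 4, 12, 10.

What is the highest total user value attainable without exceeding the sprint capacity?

34

Treat it as a binary knapsack problem.
Allowing fractional choices, the relaxed optimum would be about 34.6, but features are indivisible.
R + D + S: effort 3 + 10 + 4 = 17 ≤ 18, user value 12 + 12 + 10 = 34.
R + A + S: effort 3 + 7 + 4 = 14 ≤ 18, user value 12 + 4 + 10 = 26.
R + D: effort 3 + 10 = 13 ≤ 18, user value 12 + 12 = 24.
Best is R, D, and S with total user value 34.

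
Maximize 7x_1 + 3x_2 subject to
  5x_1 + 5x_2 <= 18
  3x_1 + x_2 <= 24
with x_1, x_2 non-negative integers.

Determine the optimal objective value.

21

(x_1,x_2)=(3,0) is feasible, giving 21.
(x_1,x_2)=(2,1) is feasible, giving 17.
The best lattice point is (3,0), giving 21.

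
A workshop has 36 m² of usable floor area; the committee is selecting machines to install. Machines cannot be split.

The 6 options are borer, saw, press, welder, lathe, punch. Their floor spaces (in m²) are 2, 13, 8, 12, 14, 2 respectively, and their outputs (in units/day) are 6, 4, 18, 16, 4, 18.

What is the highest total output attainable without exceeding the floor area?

58

saw + press + welder + punch: floor space 13 + 8 + 12 + 2 = 35 ≤ 36, output 4 + 18 + 16 + 18 = 56.
borer + press + welder + punch: floor space 2 + 8 + 12 + 2 = 24 ≤ 36, output 6 + 18 + 16 + 18 = 58.
press + welder + lathe + punch: floor space 8 + 12 + 14 + 2 = 36 ≤ 36, output 18 + 16 + 4 + 18 = 56.
Best is borer, press, welder, and punch with total output 58.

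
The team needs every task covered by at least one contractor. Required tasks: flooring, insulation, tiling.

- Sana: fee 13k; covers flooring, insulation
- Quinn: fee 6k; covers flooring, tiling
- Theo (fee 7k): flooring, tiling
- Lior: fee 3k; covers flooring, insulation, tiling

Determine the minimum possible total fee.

Lior alone covers flooring, insulation, tiling — every task.
Total fee: 3.
No cover costs less than 3.

3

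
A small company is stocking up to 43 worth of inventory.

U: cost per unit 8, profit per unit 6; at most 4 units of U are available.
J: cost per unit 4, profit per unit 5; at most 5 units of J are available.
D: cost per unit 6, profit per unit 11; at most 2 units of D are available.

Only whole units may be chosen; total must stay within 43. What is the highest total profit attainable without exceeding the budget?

53

Take 1×U, 5×J, and 2×D: cost 40 ≤ 43, profit 1·6 + 5·5 + 2·11 = 53.
D has the best ratio (11/6) and is taken to its limit of 2; remaining capacity is filled optimally with the others.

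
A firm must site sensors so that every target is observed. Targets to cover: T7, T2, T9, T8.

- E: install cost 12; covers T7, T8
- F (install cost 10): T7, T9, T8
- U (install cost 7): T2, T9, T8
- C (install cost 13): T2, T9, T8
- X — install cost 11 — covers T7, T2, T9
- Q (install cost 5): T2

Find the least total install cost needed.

This is an integer covering problem.
The greedy cost-per-new-target heuristic would pick U and F for 17, but a cheaper cover exists.
Choose F and Q: together they cover T7, T2, T9, T8 — every target.
Total install cost: 10 + 5 = 15.
No cover costs less than 15.

15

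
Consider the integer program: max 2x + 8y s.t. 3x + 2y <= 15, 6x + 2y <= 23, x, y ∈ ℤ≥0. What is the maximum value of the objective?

The continuous relaxation peaks at (0, 7.5) with value 60.00; rounding to a feasible lattice point costs some objective.
(x,y)=(0,7) is feasible, giving 56.
(x,y)=(1,6) is feasible, giving 50.
The best lattice point is (0,7), giving 56.

56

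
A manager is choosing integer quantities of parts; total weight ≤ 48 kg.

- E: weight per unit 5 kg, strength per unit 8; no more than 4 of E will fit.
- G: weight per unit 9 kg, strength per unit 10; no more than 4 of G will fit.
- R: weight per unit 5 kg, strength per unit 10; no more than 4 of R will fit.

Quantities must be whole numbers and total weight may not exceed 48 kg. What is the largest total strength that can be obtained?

3×E, 1×G, and 4×R: weight 44 ≤ 48, strength 3·8 + 1·10 + 4·10 = 74.
2×E, 2×G, and 4×R: weight 48 ≤ 48, strength 2·8 + 2·10 + 4·10 = 76.
Best is 76.

76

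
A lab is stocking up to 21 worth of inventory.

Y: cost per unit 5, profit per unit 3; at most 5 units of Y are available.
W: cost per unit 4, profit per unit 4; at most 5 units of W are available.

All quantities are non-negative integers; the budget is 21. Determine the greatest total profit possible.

20

This is a bounded integer knapsack.
1×Y and 4×W: cost 21 ≤ 21, profit 1·3 + 4·4 = 19.
5×W: cost 20 ≤ 21, profit 5·4 = 20.
Best is 20.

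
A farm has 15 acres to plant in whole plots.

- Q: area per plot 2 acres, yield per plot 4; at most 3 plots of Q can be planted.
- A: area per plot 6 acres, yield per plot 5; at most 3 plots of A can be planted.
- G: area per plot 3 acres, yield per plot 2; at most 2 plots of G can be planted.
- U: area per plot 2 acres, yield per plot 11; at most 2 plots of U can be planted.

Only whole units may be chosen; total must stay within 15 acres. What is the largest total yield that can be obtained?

Take 3×Q, 1×G, and 2×U: area 13 ≤ 15, yield 3·4 + 1·2 + 2·11 = 36.
U has the best ratio (11/2) and is taken to its limit of 2; remaining capacity is filled optimally with the others.

36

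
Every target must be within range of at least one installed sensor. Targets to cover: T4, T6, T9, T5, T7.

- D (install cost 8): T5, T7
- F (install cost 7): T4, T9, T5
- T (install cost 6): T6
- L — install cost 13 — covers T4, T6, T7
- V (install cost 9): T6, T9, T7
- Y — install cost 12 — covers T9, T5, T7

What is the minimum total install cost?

16

This is a weighted set-cover instance.
Choose F and V: together they cover T4, T6, T9, T5, T7 — every target.
Total install cost: 7 + 9 = 16.
No cover costs less than 16.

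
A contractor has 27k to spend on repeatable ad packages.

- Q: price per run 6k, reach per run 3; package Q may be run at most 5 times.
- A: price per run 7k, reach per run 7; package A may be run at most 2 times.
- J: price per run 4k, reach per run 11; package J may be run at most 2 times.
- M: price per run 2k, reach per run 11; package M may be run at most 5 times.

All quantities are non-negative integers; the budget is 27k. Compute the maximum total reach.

84

M has the best ratio (11/2); taking only M gives at most 5×11 = 55 (stopped by the supply cap of 5).
Mixing does better — 1×A, 2×J, and 5×M: price 25 ≤ 27, reach 1·7 + 2·11 + 5·11 = 84.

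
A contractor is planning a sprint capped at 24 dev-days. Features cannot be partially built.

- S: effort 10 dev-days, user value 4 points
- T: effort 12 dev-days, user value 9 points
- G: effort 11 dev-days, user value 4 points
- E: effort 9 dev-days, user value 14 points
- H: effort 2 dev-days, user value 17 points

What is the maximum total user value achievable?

40

Take T, E, and H: effort 12 + 9 + 2 = 23 ≤ 24, user value 9 + 14 + 17 = 40.
No other feasible combination does better.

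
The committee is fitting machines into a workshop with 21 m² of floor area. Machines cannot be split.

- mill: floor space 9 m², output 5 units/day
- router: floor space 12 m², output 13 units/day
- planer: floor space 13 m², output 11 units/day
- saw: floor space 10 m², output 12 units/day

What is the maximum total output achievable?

mill + router: floor space 9 + 12 = 21 ≤ 21, output 5 + 13 = 18.
mill + saw: floor space 9 + 10 = 19 ≤ 21, output 5 + 12 = 17.
Best is mill and router with total output 18.

18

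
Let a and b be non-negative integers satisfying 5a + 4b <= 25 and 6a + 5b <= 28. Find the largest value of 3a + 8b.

Relaxing integrality, the LP optimum is 44.80 at (a,b) = (0, 5.6), which is not an integer point.
(a,b)=(0,5): 5·0+4·5=20≤25, 6·0+5·5=25≤28, objective 40.
(a,b)=(1,4): 5·1+4·4=21≤25, 6·1+5·4=26≤28, objective 35.
(a,b)=(0,4): 5·0+4·4=16≤25, 6·0+5·4=20≤28, objective 32.
No feasible integer point exceeds 40.

40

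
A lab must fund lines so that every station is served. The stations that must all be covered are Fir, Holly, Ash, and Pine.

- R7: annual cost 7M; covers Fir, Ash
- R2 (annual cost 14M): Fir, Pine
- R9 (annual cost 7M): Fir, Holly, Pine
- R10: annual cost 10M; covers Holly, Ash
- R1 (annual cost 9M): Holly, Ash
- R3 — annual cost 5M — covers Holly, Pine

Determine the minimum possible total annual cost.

The greedy cost-per-new-station heuristic would pick R9 and R7 for 14, but a cheaper cover exists.
Choose R7 and R3: together they cover Fir, Holly, Ash, Pine — every station.
Total annual cost: 7 + 5 = 12.
No cover costs less than 12.

12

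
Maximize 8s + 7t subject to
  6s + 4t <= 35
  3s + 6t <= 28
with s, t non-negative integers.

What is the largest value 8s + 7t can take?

The continuous relaxation peaks at (4.08, 2.62) with value 51.04; rounding to a feasible lattice point costs some objective.
(s,t)=(5,1): 6·5+4·1=34≤35, 3·5+6·1=21≤28, objective 47.
(s,t)=(4,2): 6·4+4·2=32≤35, 3·4+6·2=24≤28, objective 46.
(s,t)=(3,3): 6·3+4·3=30≤35, 3·3+6·3=27≤28, objective 45.
Maximum is 47 at (s,t)=(5,1).

47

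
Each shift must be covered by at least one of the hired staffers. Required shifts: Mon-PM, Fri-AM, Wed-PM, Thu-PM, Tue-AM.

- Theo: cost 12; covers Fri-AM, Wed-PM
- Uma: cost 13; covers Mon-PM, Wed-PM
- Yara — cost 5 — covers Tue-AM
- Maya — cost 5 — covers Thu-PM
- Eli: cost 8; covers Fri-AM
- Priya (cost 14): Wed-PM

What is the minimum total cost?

31

The greedy cost-per-new-shift heuristic would pick Yara, Maya, Theo, and Uma for 35, but a cheaper cover exists.
Choose Uma, Yara, Maya, and Eli: together they cover Mon-PM, Fri-AM, Wed-PM, Thu-PM, Tue-AM — every shift.
Total cost: 13 + 5 + 5 + 8 = 31.
No cover costs less than 31.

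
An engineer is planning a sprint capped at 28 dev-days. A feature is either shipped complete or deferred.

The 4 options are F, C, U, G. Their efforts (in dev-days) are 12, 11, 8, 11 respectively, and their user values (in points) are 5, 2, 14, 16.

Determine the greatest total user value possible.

Allowing fractional choices, the relaxed optimum would be about 33.8, but features are indivisible.
F + U: effort 12 + 8 = 20 ≤ 28, user value 5 + 14 = 19.
F + G: effort 12 + 11 = 23 ≤ 28, user value 5 + 16 = 21.
U + G: effort 8 + 11 = 19 ≤ 28, user value 14 + 16 = 30.
Best is U and G with total user value 30.

30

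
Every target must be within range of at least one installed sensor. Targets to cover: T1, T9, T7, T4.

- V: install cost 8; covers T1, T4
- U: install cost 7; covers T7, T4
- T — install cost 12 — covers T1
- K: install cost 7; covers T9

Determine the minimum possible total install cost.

22

Choose V, U, and K: together they cover T1, T9, T7, T4 — every target.
Total install cost: 8 + 7 + 7 = 22.
No cover costs less than 22.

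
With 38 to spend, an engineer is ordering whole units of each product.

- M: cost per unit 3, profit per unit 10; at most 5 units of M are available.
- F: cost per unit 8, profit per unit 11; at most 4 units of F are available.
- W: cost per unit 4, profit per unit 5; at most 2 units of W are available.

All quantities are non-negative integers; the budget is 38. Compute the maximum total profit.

77

This is a bounded integer knapsack.
M has the best ratio (10/3); taking only M gives at most 5×10 = 50 (stopped by the supply cap of 5).
Mixing does better — 5×M, 2×F, and 1×W: cost 35 ≤ 38, profit 5·10 + 2·11 + 1·5 = 77.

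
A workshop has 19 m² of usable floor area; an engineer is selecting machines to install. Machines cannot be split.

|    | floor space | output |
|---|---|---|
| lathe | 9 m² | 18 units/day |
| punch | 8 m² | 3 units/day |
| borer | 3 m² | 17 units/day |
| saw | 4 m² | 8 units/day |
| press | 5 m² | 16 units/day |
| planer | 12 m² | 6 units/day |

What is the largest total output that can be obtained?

lathe + borer + saw: floor space 9 + 3 + 4 = 16 ≤ 19, output 18 + 17 + 8 = 43.
lathe + borer + press: floor space 9 + 3 + 5 = 17 ≤ 19, output 18 + 17 + 16 = 51.
Best is lathe, borer, and press with total output 51.

51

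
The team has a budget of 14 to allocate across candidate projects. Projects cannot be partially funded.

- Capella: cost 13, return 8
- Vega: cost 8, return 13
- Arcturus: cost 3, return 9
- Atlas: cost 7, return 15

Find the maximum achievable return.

Allowing fractional choices, the relaxed optimum would be about 30.5, but projects are indivisible.
Vega + Arcturus: cost 8 + 3 = 11 ≤ 14, return 13 + 9 = 22.
Arcturus + Atlas: cost 3 + 7 = 10 ≤ 14, return 9 + 15 = 24.
Best is Arcturus and Atlas with total return 24.

24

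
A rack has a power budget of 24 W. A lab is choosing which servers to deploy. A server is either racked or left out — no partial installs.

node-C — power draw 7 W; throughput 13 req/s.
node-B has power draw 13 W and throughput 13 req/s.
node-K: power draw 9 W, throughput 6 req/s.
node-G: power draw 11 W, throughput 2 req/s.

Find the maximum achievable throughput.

node-B + node-K: power draw 13 + 9 = 22 ≤ 24, throughput 13 + 6 = 19.
node-C + node-B: power draw 7 + 13 = 20 ≤ 24, throughput 13 + 13 = 26.
node-C + node-K: power draw 7 + 9 = 16 ≤ 24, throughput 13 + 6 = 19.
Best is node-C and node-B with total throughput 26.

26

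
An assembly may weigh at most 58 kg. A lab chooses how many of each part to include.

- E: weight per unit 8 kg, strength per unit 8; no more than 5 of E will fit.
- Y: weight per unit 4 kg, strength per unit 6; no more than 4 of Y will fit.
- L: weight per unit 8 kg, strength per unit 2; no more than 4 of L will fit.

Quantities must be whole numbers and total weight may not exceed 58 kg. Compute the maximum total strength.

64

5×E and 4×Y: weight 56 ≤ 58, strength 5·8 + 4·6 = 64.
4×E, 4×Y, and 1×L: weight 56 ≤ 58, strength 4·8 + 4·6 + 1·2 = 58.
Best is 64.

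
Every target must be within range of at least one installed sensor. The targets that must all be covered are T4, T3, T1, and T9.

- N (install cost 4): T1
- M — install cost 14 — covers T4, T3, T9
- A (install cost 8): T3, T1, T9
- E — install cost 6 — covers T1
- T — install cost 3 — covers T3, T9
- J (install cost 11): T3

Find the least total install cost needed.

18

The greedy cost-per-new-target heuristic would pick T, N, and M for 21, but a cheaper cover exists.
Choose N and M: together they cover T4, T3, T1, T9 — every target.
Total install cost: 4 + 14 = 18.
No cover costs less than 18.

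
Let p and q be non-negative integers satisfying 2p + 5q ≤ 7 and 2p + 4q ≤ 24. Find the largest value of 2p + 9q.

11

(p,q)=(1,1): 2·1+5·1=7≤7, 2·1+4·1=6≤24, objective 11.
(p,q)=(0,1): 2·0+5·1=5≤7, 2·0+4·1=4≤24, objective 9.
(p,q)=(2,0): 2·2+5·0=4≤7, 2·2+4·0=4≤24, objective 4.
Maximum is 11 at (p,q)=(1,1).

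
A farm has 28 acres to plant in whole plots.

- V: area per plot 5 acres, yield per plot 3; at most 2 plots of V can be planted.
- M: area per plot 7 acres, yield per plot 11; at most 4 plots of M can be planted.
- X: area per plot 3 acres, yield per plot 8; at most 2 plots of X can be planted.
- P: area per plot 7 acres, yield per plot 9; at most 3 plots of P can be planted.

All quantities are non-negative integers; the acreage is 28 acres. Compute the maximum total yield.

2×M, 2×X, and 1×P: area 27 ≤ 28, yield 2·11 + 2·8 + 1·9 = 47.
3×M and 2×X: area 27 ≤ 28, yield 3·11 + 2·8 = 49.
Best is 49.

49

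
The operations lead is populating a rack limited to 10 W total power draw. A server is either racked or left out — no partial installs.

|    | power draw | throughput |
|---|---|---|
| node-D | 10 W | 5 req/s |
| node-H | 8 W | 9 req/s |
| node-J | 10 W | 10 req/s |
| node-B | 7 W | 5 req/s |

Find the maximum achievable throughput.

10

Allowing fractional choices, the relaxed optimum would be about 11.0, but servers are indivisible.
node-B: power draw 7 ≤ 10, throughput 5.
node-J: power draw 10 ≤ 10, throughput 10.
node-H: power draw 8 ≤ 10, throughput 9.
Best is node-J with total throughput 10.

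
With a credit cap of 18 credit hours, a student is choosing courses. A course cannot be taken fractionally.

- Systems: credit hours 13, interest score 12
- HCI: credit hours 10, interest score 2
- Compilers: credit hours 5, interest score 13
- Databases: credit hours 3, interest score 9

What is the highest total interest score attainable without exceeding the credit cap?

This is a 0-1 knapsack instance.
Allowing fractional choices, the relaxed optimum would be about 31.2, but courses are indivisible.
HCI + Compilers + Databases: credit hours 10 + 5 + 3 = 18 ≤ 18, interest score 2 + 13 + 9 = 24.
Systems + Compilers: credit hours 13 + 5 = 18 ≤ 18, interest score 12 + 13 = 25.
Best is Systems and Compilers with total interest score 25.

25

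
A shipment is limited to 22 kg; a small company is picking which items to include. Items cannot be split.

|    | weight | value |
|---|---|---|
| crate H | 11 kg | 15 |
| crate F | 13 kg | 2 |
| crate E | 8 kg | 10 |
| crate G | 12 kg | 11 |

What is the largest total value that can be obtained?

25

crate E + crate G: weight 8 + 12 = 20 ≤ 22, value 10 + 11 = 21.
crate H + crate E: weight 11 + 8 = 19 ≤ 22, value 15 + 10 = 25.
crate H: weight 11 ≤ 22, value 15.
Best is crate H and crate E with total value 25.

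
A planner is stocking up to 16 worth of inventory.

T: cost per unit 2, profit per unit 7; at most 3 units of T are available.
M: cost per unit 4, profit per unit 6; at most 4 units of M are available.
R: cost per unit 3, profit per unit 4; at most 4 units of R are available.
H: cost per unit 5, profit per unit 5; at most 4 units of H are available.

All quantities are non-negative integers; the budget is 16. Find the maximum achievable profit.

This is a bounded integer knapsack.
T has the best ratio (7/2); taking only T gives at most 3×7 = 21 (stopped by the supply cap of 3).
Mixing does better — 3×T, 1×M, and 2×R: cost 16 ≤ 16, profit 3·7 + 1·6 + 2·4 = 35.

35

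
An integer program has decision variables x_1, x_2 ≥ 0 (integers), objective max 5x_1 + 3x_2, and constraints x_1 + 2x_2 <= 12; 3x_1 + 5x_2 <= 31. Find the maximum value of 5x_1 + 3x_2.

50

The continuous relaxation peaks at (10.3, 0) with value 51.67; rounding to a feasible lattice point costs some objective.
(x_1,x_2)=(10,0): 1·10+2·0=10≤12, 3·10+5·0=30≤31, objective 50.
(x_1,x_2)=(9,0): 1·9+2·0=9≤12, 3·9+5·0=27≤31, objective 45.
The best lattice point is (10,0), giving 50.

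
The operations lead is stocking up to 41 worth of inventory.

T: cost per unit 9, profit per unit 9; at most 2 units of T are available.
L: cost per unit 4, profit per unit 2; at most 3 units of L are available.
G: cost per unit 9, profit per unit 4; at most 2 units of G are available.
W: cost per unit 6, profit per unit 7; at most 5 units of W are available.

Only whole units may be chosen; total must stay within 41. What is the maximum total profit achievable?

Take 1×T and 5×W: cost 39 ≤ 41, profit 1·9 + 5·7 = 44.
W has the best ratio (7/6) and is taken to its limit of 5; remaining capacity is filled optimally with the others.

44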